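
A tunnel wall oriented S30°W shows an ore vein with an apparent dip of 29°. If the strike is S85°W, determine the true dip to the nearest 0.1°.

β = acute angle between strike S85°W and section S30°W = 55°.
tan δ = tan α / sin β = tan 29° / sin 55° = 0.5543 / 0.8192 = 0.6767
δ = arctan(0.6767) = 34.09°

34.1°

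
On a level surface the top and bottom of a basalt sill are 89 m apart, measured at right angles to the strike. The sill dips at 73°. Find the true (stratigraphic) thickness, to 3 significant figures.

85.1 m

True thickness t = w · sin(dip) = 89 × sin 73°
t = 89 × 0.9563 = 85.111 m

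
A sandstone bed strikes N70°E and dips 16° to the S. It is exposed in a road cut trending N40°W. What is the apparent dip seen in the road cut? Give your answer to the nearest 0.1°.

The section lies 70° from the strike.
tan(apparent dip) = tan 16° · sin 70° = 0.2695
α = arctan(0.2695) = 15.08°

15.1°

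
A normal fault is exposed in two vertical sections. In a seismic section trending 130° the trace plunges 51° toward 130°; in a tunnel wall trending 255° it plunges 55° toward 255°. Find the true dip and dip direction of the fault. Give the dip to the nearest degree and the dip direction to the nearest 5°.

true dip 71°, dip direction 195°

Each apparent-dip line lies in the plane. As unit vectors (x east, y north, z up), v₁ plunges 51°→130° and v₂ plunges 55°→255°.
The plane normal is n = v₁ × v₂ ∝ (-0.216, -0.825, 0.296).
True dip = arccos(n_z / |n|) = arccos(0.3274) = 70.9°.
The horizontal component of n points toward azimuth atan2(n_x, n_y) = 195°, the dip direction.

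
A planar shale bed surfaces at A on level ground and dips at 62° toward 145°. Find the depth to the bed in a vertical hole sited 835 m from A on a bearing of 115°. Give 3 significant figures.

The hole lies 30° from the dip direction, so the down-dip offset is 835 × cos 30° = 723.13 m.
Depth = down-dip offset × tan(dip) = 723.13 × tan 62° = 723.13 × 1.8807
Depth = 1360.01 m

1360 m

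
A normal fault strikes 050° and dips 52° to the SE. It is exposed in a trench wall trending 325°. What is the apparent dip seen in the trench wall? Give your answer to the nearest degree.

52°

The strike is 050° and the section trends 325°; the acute angle between them is β = 85°.
tan α = tan 52° × sin 85° = 1.2799 × 0.9962 = 1.2751
α = arctan(1.2751) = 51.89°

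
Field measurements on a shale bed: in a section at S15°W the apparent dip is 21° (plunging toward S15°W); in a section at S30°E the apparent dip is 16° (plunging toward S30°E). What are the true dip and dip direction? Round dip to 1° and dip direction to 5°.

true dip 21°, dip direction 190°

Each apparent-dip line lies in the plane. As unit vectors (x east, y north, z up), v₁ plunges 21°→S15°W and v₂ plunges 16°→S30°E.
n = v₁ × v₂ = (-0.050, -0.239, 0.635) (taken with n_z > 0).
True dip = arccos(n_z / |n|) = arccos(0.9334) = 21.0°.
Dip direction = atan2(-0.050, -0.239) = 192° (azimuth of n's horizontal projection).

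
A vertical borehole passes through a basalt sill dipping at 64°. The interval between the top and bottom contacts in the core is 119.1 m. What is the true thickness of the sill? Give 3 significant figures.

52.2 m

True thickness t = h · cos(dip) = 119.1 × cos 64°
t = 119.1 × 0.4384 = 52.210 m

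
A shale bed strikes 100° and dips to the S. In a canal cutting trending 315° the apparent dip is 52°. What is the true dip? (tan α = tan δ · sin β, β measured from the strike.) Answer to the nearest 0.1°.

65.9°

The section is 35° from the strike.
tan δ = tan α / sin β = tan 52° / sin 35° = 1.2799 / 0.5736 = 2.2315
δ = arctan(2.2315) = 65.86°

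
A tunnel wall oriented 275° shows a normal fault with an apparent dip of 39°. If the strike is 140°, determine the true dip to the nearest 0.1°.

The section is 45° from the strike.
tan δ = tan α / sin β = tan 39° / sin 45° = 0.8098 / 0.7071 = 1.1452
δ = arctan(1.1452) = 48.87°

48.9°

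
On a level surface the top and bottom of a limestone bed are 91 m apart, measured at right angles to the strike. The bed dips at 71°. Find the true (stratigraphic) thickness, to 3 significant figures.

86.0 m

True thickness t = w · sin(dip) = 91 × sin 71°
t = 91 × 0.9455 = 86.042 m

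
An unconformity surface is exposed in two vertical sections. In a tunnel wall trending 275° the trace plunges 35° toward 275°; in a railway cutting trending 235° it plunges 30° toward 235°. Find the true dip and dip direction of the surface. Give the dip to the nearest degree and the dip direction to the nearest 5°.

true dip 35°, dip direction 270°

Each apparent-dip line lies in the plane. As unit vectors (x east, y north, z up), v₁ plunges 35°→275° and v₂ plunges 30°→235°.
The plane normal is n = v₁ × v₂ ∝ (-0.321, -0.001, 0.456).
True dip = arccos(n_z / |n|) = arccos(0.8180) = 35.1°.
Dip direction = azimuth of (n_x, n_y) = atan2(-0.321, -0.001) = 270°.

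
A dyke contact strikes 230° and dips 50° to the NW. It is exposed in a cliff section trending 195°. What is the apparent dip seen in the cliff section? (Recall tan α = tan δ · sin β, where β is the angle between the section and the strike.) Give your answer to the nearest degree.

The section lies 35° from the strike.
tan(apparent dip) = tan 50° · sin 35° = 0.6836
α = arctan(0.6836) = 34.36°

34°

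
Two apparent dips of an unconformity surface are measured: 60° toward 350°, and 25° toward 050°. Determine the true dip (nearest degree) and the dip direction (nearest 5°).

Represent each trace as a vector plunging at its apparent dip toward its trend (east-north-up frame): v₁ = (-0.087, 0.492, -0.866), v₂ = (0.694, 0.583, -0.423).
n = v₁ × v₂ = (-0.296, 0.638, 0.392) (taken with n_z > 0).
True dip = arccos(n_z / |n|) = arccos(0.4872) = 60.8°.
Dip direction = azimuth of (n_x, n_y) = atan2(-0.296, 0.638) = 335°.

true dip 61°, dip direction 335°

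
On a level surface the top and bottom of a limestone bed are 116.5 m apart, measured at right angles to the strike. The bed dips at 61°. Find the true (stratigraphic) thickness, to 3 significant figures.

102 m

True thickness t = w · sin(dip) = 116.5 × sin 61°
t = 116.5 × 0.8746 = 101.893 m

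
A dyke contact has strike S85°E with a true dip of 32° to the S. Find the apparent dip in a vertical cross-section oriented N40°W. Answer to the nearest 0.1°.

23.8°

Angle between strike (S85°E) and section (N40°W): β = 45°.
tan α = tan 32° × sin 45° = 0.6249 × 0.7071 = 0.4418
apparent dip = arctan 0.4418 = 23.84°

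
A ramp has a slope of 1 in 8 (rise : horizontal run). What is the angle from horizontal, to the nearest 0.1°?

tan θ = 1/8 = 0.1250
θ = arctan(0.1250) = 7.13°

7.1°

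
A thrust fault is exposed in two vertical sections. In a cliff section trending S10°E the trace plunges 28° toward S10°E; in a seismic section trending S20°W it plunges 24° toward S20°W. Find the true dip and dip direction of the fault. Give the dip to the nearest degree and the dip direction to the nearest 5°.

true dip 28°, dip direction 165°

The two traces are lines in the plane: v₁ = (sin 170°·cos 28°, cos 170°·cos 28°, −sin 28°), v₂ = (sin 200°·cos 24°, cos 200°·cos 24°, −sin 24°).
n = v₁ × v₂ = (0.049, -0.209, 0.403) (taken with n_z > 0).
Dip δ = arctan(|n_h|/n_z) = arctan(0.215/0.403) = 28.0°.
Dip direction = atan2(0.049, -0.209) = 167° (azimuth of n's horizontal projection).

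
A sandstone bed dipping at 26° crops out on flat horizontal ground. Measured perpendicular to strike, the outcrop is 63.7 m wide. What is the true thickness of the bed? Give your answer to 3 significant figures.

True thickness t = w · sin(dip) = 63.7 × sin 26°
t = 63.7 × 0.4384 = 27.924 m

27.9 m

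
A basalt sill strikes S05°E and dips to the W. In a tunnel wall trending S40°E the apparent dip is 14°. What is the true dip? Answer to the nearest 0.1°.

β = acute angle between strike S05°E and section S40°E = 35°.
tan(true dip) = tan 14° / sin 35° = 0.4347
true dip = arctan 0.4347 = 23.49°

23.5°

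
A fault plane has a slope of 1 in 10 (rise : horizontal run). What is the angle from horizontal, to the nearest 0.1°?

5.7°

tan θ = 1/10 = 0.1000
θ = arctan(0.1000) = 5.71°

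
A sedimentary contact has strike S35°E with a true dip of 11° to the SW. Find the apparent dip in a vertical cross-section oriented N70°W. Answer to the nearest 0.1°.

6.4°

The strike is S35°E and the section trends N70°W; the acute angle between them is β = 35°.
tan α = tan 11° × sin 35° = 0.1944 × 0.5736 = 0.1115
α = arctan(0.1115) = 6.36°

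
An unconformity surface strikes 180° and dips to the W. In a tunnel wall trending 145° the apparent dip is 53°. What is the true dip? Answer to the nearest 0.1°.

The section is 35° from the strike.
tan δ = tan α / sin β = tan 53° / sin 35° = 1.3270 / 0.5736 = 2.3136
true dip = arctan 2.3136 = 66.62°

66.6°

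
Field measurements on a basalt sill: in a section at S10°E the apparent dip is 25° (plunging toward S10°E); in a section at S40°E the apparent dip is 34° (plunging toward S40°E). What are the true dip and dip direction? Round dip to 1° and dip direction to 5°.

Each apparent-dip line lies in the plane. As unit vectors (x east, y north, z up), v₁ plunges 25°→S10°E and v₂ plunges 34°→S40°E.
Cross product v₁ × v₂ gives the pole to the plane: n ∝ (0.231, -0.137, 0.376).
True dip = arccos(n_z / |n|) = arccos(0.8137) = 35.5°.
Dip direction = atan2(0.231, -0.137) = 121° (azimuth of n's horizontal projection).

true dip 36°, dip direction 120°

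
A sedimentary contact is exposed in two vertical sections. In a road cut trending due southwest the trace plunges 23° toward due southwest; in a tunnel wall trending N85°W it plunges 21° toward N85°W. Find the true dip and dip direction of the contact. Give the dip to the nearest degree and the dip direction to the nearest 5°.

true dip 24°, dip direction 245°

The two traces are lines in the plane: v₁ = (sin 225°·cos 23°, cos 225°·cos 23°, −sin 23°), v₂ = (sin 275°·cos 21°, cos 275°·cos 21°, −sin 21°).
Cross product v₁ × v₂ gives the pole to the plane: n ∝ (-0.265, -0.130, 0.658).
tan δ = √(n_x²+n_y²)/n_z = 0.295/0.658, so δ = 24.2°.
Dip direction = atan2(-0.265, -0.130) = 244° (azimuth of n's horizontal projection).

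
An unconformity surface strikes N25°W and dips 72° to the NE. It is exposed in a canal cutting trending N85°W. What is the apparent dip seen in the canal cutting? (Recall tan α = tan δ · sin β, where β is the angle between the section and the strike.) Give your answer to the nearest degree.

69°

The section lies 60° from the strike.
tan α = tan 72° × sin 60° = 3.0777 × 0.8660 = 2.6654
apparent dip = arctan 2.6654 = 69.43°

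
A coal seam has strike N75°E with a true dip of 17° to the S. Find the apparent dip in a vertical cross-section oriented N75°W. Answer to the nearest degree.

Angle between strike (N75°E) and section (N75°W): β = 30°.
tan α = tan 17° × sin 30° = 0.3057 × 0.5000 = 0.1529
apparent dip = arctan 0.1529 = 8.69°

9°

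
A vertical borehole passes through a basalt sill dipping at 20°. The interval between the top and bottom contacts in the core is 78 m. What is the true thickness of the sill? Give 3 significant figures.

73.3 m

True thickness t = h · cos(dip) = 78 × cos 20°
t = 78 × 0.9397 = 73.296 m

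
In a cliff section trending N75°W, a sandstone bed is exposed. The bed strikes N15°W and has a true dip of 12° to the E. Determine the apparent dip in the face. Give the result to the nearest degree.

10°

The strike is N15°W and the section trends N75°W; the acute angle between them is β = 60°.
tan α = tan 12° × sin 60° = 0.2126 × 0.8660 = 0.1841
apparent dip = arctan 0.1841 = 10.43°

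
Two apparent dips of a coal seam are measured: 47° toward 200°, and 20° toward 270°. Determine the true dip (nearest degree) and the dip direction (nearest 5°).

true dip 47°, dip direction 200°

The two traces are lines in the plane: v₁ = (sin 200°·cos 47°, cos 200°·cos 47°, −sin 47°), v₂ = (sin 270°·cos 20°, cos 270°·cos 20°, −sin 20°).
Cross product v₁ × v₂ gives the pole to the plane: n ∝ (-0.219, -0.607, 0.602).
tan δ = √(n_x²+n_y²)/n_z = 0.646/0.602, so δ = 47.0°.
The horizontal component of n points toward azimuth atan2(n_x, n_y) = 200°, the dip direction.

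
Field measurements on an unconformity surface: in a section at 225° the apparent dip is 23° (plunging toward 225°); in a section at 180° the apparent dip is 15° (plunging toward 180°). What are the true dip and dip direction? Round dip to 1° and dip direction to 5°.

true dip 23°, dip direction 230°

The two traces are lines in the plane: v₁ = (sin 225°·cos 23°, cos 225°·cos 23°, −sin 23°), v₂ = (sin 180°·cos 15°, cos 180°·cos 15°, −sin 15°).
Cross product v₁ × v₂ gives the pole to the plane: n ∝ (-0.209, -0.168, 0.629).
Dip δ = arctan(|n_h|/n_z) = arctan(0.268/0.629) = 23.1°.
The horizontal component of n points toward azimuth atan2(n_x, n_y) = 231°, the dip direction.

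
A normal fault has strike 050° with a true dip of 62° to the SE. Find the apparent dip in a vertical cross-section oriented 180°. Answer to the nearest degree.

The section lies 50° from the strike.
tan α = tan 62° × sin 50° = 1.8807 × 0.7660 = 1.4407
α = arctan(1.4407) = 55.24°

55°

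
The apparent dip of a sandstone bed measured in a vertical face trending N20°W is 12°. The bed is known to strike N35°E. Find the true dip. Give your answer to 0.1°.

β = acute angle between strike N35°E and section N20°W = 55°.
tan(true dip) = tan 12° / sin 55° = 0.2595
true dip = arctan 0.2595 = 14.55°

14.5°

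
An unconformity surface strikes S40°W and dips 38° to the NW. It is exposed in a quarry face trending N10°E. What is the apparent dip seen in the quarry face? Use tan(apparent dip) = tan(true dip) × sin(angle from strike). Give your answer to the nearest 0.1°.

The section lies 30° from the strike.
tan(apparent dip) = tan 38° · sin 30° = 0.3906
apparent dip = arctan 0.3906 = 21.34°

21.3°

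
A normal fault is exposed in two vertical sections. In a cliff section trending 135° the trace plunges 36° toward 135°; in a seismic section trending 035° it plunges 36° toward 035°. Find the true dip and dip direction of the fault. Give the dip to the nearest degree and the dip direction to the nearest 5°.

true dip 49°, dip direction 085°

The two traces are lines in the plane: v₁ = (sin 135°·cos 36°, cos 135°·cos 36°, −sin 36°), v₂ = (sin 35°·cos 36°, cos 35°·cos 36°, −sin 36°).
The plane normal is n = v₁ × v₂ ∝ (0.726, 0.063, 0.645).
True dip = arccos(n_z / |n|) = arccos(0.6626) = 48.5°.
Dip direction = atan2(0.726, 0.063) = 85° (azimuth of n's horizontal projection).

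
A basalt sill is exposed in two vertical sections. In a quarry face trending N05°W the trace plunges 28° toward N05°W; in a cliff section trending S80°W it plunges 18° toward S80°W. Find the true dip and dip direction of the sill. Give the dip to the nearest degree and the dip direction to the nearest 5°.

Represent each trace as a vector plunging at its apparent dip toward its trend (east-north-up frame): v₁ = (-0.077, 0.880, -0.469), v₂ = (-0.937, -0.165, -0.309).
The plane normal is n = v₁ × v₂ ∝ (-0.349, 0.416, 0.837).
tan δ = √(n_x²+n_y²)/n_z = 0.543/0.837, so δ = 33.0°.
Dip direction = atan2(-0.349, 0.416) = 320° (azimuth of n's horizontal projection).

true dip 33°, dip direction 320°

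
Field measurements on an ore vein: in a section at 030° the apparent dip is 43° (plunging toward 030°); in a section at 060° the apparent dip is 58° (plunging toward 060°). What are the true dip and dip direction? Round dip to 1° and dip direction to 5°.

true dip 61°, dip direction 090°

Represent each trace as a vector plunging at its apparent dip toward its trend (east-north-up frame): v₁ = (0.366, 0.633, -0.682), v₂ = (0.459, 0.265, -0.848).
n = v₁ × v₂ = (0.356, 0.003, 0.194) (taken with n_z > 0).
True dip = arccos(n_z / |n|) = arccos(0.4776) = 61.5°.
Dip direction = atan2(0.356, 0.003) = 90° (azimuth of n's horizontal projection).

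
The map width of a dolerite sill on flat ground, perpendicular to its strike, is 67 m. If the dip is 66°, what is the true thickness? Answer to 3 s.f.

61.2 m

True thickness t = w · sin(dip) = 67 × sin 66°
t = 67 × 0.9135 = 61.208 m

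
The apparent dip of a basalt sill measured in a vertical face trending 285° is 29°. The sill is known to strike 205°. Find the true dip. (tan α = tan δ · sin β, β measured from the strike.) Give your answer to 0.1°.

29.4°

β = acute angle between strike 205° and section 285° = 80°.
tan δ = tan α / sin β = tan 29° / sin 80° = 0.5543 / 0.9848 = 0.5629
δ = arctan(0.5629) = 29.37°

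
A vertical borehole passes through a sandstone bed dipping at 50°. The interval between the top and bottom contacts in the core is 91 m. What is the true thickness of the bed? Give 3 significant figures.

58.5 m

True thickness t = h · cos(dip) = 91 × cos 50°
t = 91 × 0.6428 = 58.494 m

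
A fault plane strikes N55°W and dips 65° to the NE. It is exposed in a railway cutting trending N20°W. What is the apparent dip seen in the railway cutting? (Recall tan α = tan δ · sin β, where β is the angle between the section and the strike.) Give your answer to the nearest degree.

The section lies 35° from the strike.
tan α = tan 65° × sin 35° = 2.1445 × 0.5736 = 1.2300
α = arctan(1.2300) = 50.89°

51°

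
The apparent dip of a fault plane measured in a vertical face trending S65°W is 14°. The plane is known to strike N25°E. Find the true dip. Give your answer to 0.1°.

β = acute angle between strike N25°E and section S65°W = 40°.
tan(true dip) = tan 14° / sin 40° = 0.3879
δ = arctan(0.3879) = 21.20°

21.2°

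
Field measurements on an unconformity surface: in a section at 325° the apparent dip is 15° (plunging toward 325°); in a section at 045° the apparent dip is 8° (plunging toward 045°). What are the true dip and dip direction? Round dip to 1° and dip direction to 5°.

Each apparent-dip line lies in the plane. As unit vectors (x east, y north, z up), v₁ plunges 15°→325° and v₂ plunges 8°→045°.
The plane normal is n = v₁ × v₂ ∝ (-0.071, 0.258, 0.942).
tan δ = √(n_x²+n_y²)/n_z = 0.268/0.942, so δ = 15.9°.
Dip direction = azimuth of (n_x, n_y) = atan2(-0.071, 0.258) = 345°.

true dip 16°, dip direction 345°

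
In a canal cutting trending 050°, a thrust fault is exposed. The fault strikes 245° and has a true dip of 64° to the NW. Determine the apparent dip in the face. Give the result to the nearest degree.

28°

The section lies 15° from the strike.
tan α = tan 64° × sin 15° = 2.0503 × 0.2588 = 0.5307
α = arctan(0.5307) = 27.95°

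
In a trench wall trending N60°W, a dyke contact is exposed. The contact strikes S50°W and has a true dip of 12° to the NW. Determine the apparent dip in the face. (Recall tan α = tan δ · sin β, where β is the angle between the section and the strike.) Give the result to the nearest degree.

The section lies 70° from the strike.
tan(apparent dip) = tan 12° · sin 70° = 0.1997
α = arctan(0.1997) = 11.30°

11°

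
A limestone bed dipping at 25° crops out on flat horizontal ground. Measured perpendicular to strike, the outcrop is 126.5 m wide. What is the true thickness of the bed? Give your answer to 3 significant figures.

True thickness t = w · sin(dip) = 126.5 × sin 25°
t = 126.5 × 0.4226 = 53.461 m

53.5 m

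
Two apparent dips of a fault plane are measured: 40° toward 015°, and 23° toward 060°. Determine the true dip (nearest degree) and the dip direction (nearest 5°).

true dip 41°, dip direction 000°

Each apparent-dip line lies in the plane. As unit vectors (x east, y north, z up), v₁ plunges 40°→015° and v₂ plunges 23°→060°.
Cross product v₁ × v₂ gives the pole to the plane: n ∝ (-0.007, 0.435, 0.499).
tan δ = √(n_x²+n_y²)/n_z = 0.435/0.499, so δ = 41.1°.
Dip direction = azimuth of (n_x, n_y) = atan2(-0.007, 0.435) = 359°.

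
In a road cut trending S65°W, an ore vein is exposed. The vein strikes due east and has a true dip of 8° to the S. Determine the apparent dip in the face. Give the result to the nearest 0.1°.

3.4°

The section lies 25° from the strike.
tan α = tan 8° × sin 25° = 0.1405 × 0.4226 = 0.0594
apparent dip = arctan 0.0594 = 3.40°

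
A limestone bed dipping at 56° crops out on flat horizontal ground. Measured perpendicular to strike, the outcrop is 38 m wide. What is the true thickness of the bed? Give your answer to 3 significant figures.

True thickness t = w · sin(dip) = 38 × sin 56°
t = 38 × 0.8290 = 31.503 m

31.5 m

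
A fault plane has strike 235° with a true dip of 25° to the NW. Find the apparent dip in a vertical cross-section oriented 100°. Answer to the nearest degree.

Angle between strike (235°) and section (100°): β = 45°.
tan(apparent dip) = tan 25° · sin 45° = 0.3297
apparent dip = arctan 0.3297 = 18.25°

18°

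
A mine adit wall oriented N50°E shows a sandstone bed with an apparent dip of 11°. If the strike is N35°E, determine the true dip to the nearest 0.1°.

β = acute angle between strike N35°E and section N50°E = 15°.
tan δ = tan α / sin β = tan 11° / sin 15° = 0.1944 / 0.2588 = 0.7510
true dip = arctan 0.7510 = 36.91°

36.9°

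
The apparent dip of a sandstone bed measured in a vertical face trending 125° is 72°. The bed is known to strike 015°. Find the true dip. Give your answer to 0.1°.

β = acute angle between strike 015° and section 125° = 70°.
tan(true dip) = tan 72° / sin 70° = 3.2752
δ = arctan(3.2752) = 73.02°

73.0°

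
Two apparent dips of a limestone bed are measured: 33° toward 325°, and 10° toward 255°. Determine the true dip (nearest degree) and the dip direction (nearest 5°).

The two traces are lines in the plane: v₁ = (sin 325°·cos 33°, cos 325°·cos 33°, −sin 33°), v₂ = (sin 255°·cos 10°, cos 255°·cos 10°, −sin 10°).
n = v₁ × v₂ = (-0.258, 0.435, 0.776) (taken with n_z > 0).
True dip = arccos(n_z / |n|) = arccos(0.8380) = 33.1°.
Dip direction = azimuth of (n_x, n_y) = atan2(-0.258, 0.435) = 329°.

true dip 33°, dip direction 330°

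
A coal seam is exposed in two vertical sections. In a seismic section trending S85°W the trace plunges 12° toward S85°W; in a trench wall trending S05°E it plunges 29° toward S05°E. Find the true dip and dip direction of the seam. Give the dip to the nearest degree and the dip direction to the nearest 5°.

Each apparent-dip line lies in the plane. As unit vectors (x east, y north, z up), v₁ plunges 12°→S85°W and v₂ plunges 29°→S05°E.
The plane normal is n = v₁ × v₂ ∝ (-0.140, -0.488, 0.856).
True dip = arccos(n_z / |n|) = arccos(0.8599) = 30.7°.
Dip direction = azimuth of (n_x, n_y) = atan2(-0.140, -0.488) = 196°.

true dip 31°, dip direction 195°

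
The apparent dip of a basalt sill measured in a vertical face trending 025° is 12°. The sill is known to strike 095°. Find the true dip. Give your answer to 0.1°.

β = acute angle between strike 095° and section 025° = 70°.
tan δ = tan α / sin β = tan 12° / sin 70° = 0.2126 / 0.9397 = 0.2262
δ = arctan(0.2262) = 12.75°

12.7°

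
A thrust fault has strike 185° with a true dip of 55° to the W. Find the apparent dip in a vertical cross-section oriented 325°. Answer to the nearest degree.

The strike is 185° and the section trends 325°; the acute angle between them is β = 40°.
tan α = tan 55° × sin 40° = 1.4281 × 0.6428 = 0.9180
apparent dip = arctan 0.9180 = 42.55°

43°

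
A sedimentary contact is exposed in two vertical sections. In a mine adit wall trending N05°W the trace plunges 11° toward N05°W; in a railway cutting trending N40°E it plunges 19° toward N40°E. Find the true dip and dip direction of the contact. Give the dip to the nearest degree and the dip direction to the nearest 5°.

true dip 19°, dip direction 050°

Each apparent-dip line lies in the plane. As unit vectors (x east, y north, z up), v₁ plunges 11°→N05°W and v₂ plunges 19°→N40°E.
Cross product v₁ × v₂ gives the pole to the plane: n ∝ (0.180, 0.144, 0.656).
Dip δ = arctan(|n_h|/n_z) = arctan(0.231/0.656) = 19.4°.
Dip direction = atan2(0.180, 0.144) = 51° (azimuth of n's horizontal projection).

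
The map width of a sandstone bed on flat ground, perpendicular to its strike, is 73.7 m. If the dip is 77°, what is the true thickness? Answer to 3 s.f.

True thickness t = w · sin(dip) = 73.7 × sin 77°
t = 73.7 × 0.9744 = 71.811 m

71.8 m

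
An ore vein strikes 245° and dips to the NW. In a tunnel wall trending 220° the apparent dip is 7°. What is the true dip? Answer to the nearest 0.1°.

16.2°

The section is 25° from the strike.
tan(true dip) = tan 7° / sin 25° = 0.2905
δ = arctan(0.2905) = 16.20°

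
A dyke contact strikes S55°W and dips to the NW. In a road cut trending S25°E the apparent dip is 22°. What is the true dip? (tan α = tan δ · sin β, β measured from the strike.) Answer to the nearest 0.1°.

22.3°

The section is 80° from the strike.
tan δ = tan α / sin β = tan 22° / sin 80° = 0.4040 / 0.9848 = 0.4103
true dip = arctan 0.4103 = 22.31°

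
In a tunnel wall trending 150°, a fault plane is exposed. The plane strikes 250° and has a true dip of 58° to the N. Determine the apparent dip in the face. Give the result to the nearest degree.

The section lies 80° from the strike.
tan α = tan 58° × sin 80° = 1.6003 × 0.9848 = 1.5760
apparent dip = arctan 1.5760 = 57.60°

58°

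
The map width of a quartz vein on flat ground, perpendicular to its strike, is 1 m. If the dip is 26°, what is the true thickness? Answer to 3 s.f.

0.438 m

True thickness t = w · sin(dip) = 1 × sin 26°
t = 1 × 0.4384 = 0.438 m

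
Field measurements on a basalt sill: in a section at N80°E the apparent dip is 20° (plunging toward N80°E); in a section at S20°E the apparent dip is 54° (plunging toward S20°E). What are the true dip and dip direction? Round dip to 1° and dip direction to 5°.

Represent each trace as a vector plunging at its apparent dip toward its trend (east-north-up frame): v₁ = (0.925, 0.163, -0.342), v₂ = (0.201, -0.552, -0.809).
The plane normal is n = v₁ × v₂ ∝ (0.321, -0.680, 0.544).
Dip δ = arctan(|n_h|/n_z) = arctan(0.752/0.544) = 54.1°.
Dip direction = atan2(0.321, -0.680) = 155° (azimuth of n's horizontal projection).

true dip 54°, dip direction 155°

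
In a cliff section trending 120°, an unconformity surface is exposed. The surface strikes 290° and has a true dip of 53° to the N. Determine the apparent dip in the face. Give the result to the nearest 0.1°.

13.0°

Angle between strike (290°) and section (120°): β = 10°.
tan α = tan 53° × sin 10° = 1.3270 × 0.1736 = 0.2304
α = arctan(0.2304) = 12.98°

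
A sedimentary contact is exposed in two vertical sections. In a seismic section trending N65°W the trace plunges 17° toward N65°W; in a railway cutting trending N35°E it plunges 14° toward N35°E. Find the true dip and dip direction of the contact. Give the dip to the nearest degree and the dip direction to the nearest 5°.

true dip 23°, dip direction 340°

Each apparent-dip line lies in the plane. As unit vectors (x east, y north, z up), v₁ plunges 17°→N65°W and v₂ plunges 14°→N35°E.
The plane normal is n = v₁ × v₂ ∝ (-0.135, 0.372, 0.914).
Dip δ = arctan(|n_h|/n_z) = arctan(0.396/0.914) = 23.4°.
The horizontal component of n points toward azimuth atan2(n_x, n_y) = 340°, the dip direction.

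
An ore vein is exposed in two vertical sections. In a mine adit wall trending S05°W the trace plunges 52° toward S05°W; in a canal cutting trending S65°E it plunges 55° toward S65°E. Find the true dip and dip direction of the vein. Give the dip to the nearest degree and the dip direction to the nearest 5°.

true dip 59°, dip direction 145°

The two traces are lines in the plane: v₁ = (sin 185°·cos 52°, cos 185°·cos 52°, −sin 52°), v₂ = (sin 115°·cos 55°, cos 115°·cos 55°, −sin 55°).
n = v₁ × v₂ = (0.311, -0.454, 0.332) (taken with n_z > 0).
True dip = arccos(n_z / |n|) = arccos(0.5165) = 58.9°.
Dip direction = azimuth of (n_x, n_y) = atan2(0.311, -0.454) = 146°.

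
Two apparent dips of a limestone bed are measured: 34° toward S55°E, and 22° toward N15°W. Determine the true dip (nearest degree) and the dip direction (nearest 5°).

true dip 58°, dip direction 060°

Represent each trace as a vector plunging at its apparent dip toward its trend (east-north-up frame): v₁ = (0.679, -0.476, -0.559), v₂ = (-0.240, 0.896, -0.375).
n = v₁ × v₂ = (0.679, 0.389, 0.494) (taken with n_z > 0).
Dip δ = arctan(|n_h|/n_z) = arctan(0.782/0.494) = 57.7°.
The horizontal component of n points toward azimuth atan2(n_x, n_y) = 60°, the dip direction.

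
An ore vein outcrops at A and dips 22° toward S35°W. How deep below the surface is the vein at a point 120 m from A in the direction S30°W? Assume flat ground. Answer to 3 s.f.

The hole lies 5° from the dip direction, so the down-dip offset is 120 × cos 5° = 119.54 m.
Depth = down-dip offset × tan(dip) = 119.54 × tan 22° = 119.54 × 0.4040
Depth = 48.30 m

48.3 m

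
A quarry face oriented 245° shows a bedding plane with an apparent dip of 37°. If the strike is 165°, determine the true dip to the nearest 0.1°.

The section is 80° from the strike.
tan δ = tan α / sin β = tan 37° / sin 80° = 0.7536 / 0.9848 = 0.7652
δ = arctan(0.7652) = 37.42°

37.4°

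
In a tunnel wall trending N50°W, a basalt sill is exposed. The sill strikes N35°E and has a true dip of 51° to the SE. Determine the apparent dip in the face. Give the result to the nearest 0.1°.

50.9°

Angle between strike (N35°E) and section (N50°W): β = 85°.
tan(apparent dip) = tan 51° · sin 85° = 1.2302
apparent dip = arctan 1.2302 = 50.89°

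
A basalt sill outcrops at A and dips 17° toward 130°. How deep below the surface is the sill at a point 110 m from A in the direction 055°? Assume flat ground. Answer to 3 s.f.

8.70 m

The hole lies 75° from the dip direction, so the down-dip offset is 110 × cos 75° = 28.47 m.
Depth = down-dip offset × tan(dip) = 28.47 × tan 17° = 28.47 × 0.3057
Depth = 8.70 m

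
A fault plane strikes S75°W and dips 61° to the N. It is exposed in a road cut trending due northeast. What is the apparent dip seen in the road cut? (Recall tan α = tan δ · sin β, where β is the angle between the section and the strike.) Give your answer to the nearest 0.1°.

The section lies 30° from the strike.
tan(apparent dip) = tan 61° · sin 30° = 0.9020
apparent dip = arctan 0.9020 = 42.05°

42.1°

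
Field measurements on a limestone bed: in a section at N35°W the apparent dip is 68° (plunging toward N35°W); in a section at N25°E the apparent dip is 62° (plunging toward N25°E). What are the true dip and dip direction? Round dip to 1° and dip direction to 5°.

true dip 69°, dip direction 340°

Represent each trace as a vector plunging at its apparent dip toward its trend (east-north-up frame): v₁ = (-0.215, 0.307, -0.927), v₂ = (0.198, 0.425, -0.883).
n = v₁ × v₂ = (-0.124, 0.374, 0.152) (taken with n_z > 0).
True dip = arccos(n_z / |n|) = arccos(0.3609) = 68.8°.
Dip direction = azimuth of (n_x, n_y) = atan2(-0.124, 0.374) = 342°.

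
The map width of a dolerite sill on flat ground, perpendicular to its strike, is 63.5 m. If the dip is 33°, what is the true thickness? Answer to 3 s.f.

34.6 m

True thickness t = w · sin(dip) = 63.5 × sin 33°
t = 63.5 × 0.5446 = 34.585 m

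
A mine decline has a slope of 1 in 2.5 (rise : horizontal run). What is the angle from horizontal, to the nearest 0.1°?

21.8°

tan θ = 1/2.5 = 0.4000
θ = arctan(0.4000) = 21.80°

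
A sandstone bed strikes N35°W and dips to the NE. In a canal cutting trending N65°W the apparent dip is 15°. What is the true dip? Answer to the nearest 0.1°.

28.2°

The section is 30° from the strike.
tan δ = tan α / sin β = tan 15° / sin 30° = 0.2679 / 0.5000 = 0.5359
δ = arctan(0.5359) = 28.19°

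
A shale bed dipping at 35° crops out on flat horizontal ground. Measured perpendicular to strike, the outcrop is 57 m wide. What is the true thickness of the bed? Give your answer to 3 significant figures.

True thickness t = w · sin(dip) = 57 × sin 35°
t = 57 × 0.5736 = 32.694 m

32.7 m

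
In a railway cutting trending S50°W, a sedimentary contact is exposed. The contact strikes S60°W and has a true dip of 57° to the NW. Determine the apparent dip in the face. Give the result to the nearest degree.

Angle between strike (S60°W) and section (S50°W): β = 10°.
tan(apparent dip) = tan 57° · sin 10° = 0.2674
apparent dip = arctan 0.2674 = 14.97°

15°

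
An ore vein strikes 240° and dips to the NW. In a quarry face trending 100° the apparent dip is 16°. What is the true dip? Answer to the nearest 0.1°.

24.0°

The section is 40° from the strike.
tan δ = tan α / sin β = tan 16° / sin 40° = 0.2867 / 0.6428 = 0.4461
true dip = arctan 0.4461 = 24.04°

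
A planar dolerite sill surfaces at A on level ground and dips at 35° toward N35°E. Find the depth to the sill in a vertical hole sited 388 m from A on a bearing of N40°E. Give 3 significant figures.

The hole lies 5° from the dip direction, so the down-dip offset is 388 × cos 5° = 386.52 m.
Depth = down-dip offset × tan(dip) = 386.52 × tan 35° = 386.52 × 0.7002
Depth = 270.65 m

271 m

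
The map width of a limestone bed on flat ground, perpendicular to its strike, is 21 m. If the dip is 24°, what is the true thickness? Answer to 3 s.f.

True thickness t = w · sin(dip) = 21 × sin 24°
t = 21 × 0.4067 = 8.541 m

8.54 m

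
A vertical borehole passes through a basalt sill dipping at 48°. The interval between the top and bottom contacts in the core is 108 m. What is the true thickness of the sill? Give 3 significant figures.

True thickness t = h · cos(dip) = 108 × cos 48°
t = 108 × 0.6691 = 72.266 m

72.3 m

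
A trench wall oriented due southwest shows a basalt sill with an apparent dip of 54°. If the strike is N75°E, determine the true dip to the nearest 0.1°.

The section is 30° from the strike.
tan δ = tan α / sin β = tan 54° / sin 30° = 1.3764 / 0.5000 = 2.7528
δ = arctan(2.7528) = 70.04°

70.0°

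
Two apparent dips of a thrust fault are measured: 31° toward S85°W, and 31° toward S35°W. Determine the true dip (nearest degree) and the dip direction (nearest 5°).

true dip 34°, dip direction 240°

Represent each trace as a vector plunging at its apparent dip toward its trend (east-north-up frame): v₁ = (-0.854, -0.075, -0.515), v₂ = (-0.492, -0.702, -0.515).
The plane normal is n = v₁ × v₂ ∝ (-0.323, -0.187, 0.563).
True dip = arccos(n_z / |n|) = arccos(0.8335) = 33.5°.
Dip direction = atan2(-0.323, -0.187) = 240° (azimuth of n's horizontal projection).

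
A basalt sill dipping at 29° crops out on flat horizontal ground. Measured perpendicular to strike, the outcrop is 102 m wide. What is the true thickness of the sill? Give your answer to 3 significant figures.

True thickness t = w · sin(dip) = 102 × sin 29°
t = 102 × 0.4848 = 49.451 m

49.5 m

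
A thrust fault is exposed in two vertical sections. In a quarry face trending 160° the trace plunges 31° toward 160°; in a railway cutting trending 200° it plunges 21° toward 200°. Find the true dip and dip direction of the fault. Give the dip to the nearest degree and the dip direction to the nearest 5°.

The two traces are lines in the plane: v₁ = (sin 160°·cos 31°, cos 160°·cos 31°, −sin 31°), v₂ = (sin 200°·cos 21°, cos 200°·cos 21°, −sin 21°).
Cross product v₁ × v₂ gives the pole to the plane: n ∝ (0.163, -0.270, 0.514).
tan δ = √(n_x²+n_y²)/n_z = 0.315/0.514, so δ = 31.5°.
Dip direction = azimuth of (n_x, n_y) = atan2(0.163, -0.270) = 149°.

true dip 31°, dip direction 150°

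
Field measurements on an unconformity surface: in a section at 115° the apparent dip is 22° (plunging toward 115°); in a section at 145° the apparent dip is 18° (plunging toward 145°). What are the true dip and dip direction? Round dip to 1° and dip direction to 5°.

true dip 22°, dip direction 110°

The two traces are lines in the plane: v₁ = (sin 115°·cos 22°, cos 115°·cos 22°, −sin 22°), v₂ = (sin 145°·cos 18°, cos 145°·cos 18°, −sin 18°).
The plane normal is n = v₁ × v₂ ∝ (0.171, -0.055, 0.441).
Dip δ = arctan(|n_h|/n_z) = arctan(0.179/0.441) = 22.2°.
Dip direction = azimuth of (n_x, n_y) = atan2(0.171, -0.055) = 108°.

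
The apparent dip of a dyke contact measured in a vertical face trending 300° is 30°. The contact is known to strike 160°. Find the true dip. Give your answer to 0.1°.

41.9°

β = acute angle between strike 160° and section 300° = 40°.
tan δ = tan α / sin β = tan 30° / sin 40° = 0.5774 / 0.6428 = 0.8982
δ = arctan(0.8982) = 41.93°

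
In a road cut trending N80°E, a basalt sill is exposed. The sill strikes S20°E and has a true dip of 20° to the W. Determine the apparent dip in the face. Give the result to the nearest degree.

The section lies 80° from the strike.
tan(apparent dip) = tan 20° · sin 80° = 0.3584
apparent dip = arctan 0.3584 = 19.72°

20°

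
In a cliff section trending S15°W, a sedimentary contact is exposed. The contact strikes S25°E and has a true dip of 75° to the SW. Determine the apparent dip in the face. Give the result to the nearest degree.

The section lies 40° from the strike.
tan(apparent dip) = tan 75° · sin 40° = 2.3989
apparent dip = arctan 2.3989 = 67.37°

67°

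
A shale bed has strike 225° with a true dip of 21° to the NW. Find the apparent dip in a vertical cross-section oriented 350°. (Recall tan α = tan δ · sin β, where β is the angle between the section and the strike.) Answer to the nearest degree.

17°

Angle between strike (225°) and section (350°): β = 55°.
tan(apparent dip) = tan 21° · sin 55° = 0.3144
α = arctan(0.3144) = 17.46°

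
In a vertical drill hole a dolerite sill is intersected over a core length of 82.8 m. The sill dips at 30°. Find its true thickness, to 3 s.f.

71.7 m

True thickness t = h · cos(dip) = 82.8 × cos 30°
t = 82.8 × 0.8660 = 71.707 m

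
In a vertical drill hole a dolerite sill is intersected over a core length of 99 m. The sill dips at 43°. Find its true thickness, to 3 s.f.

True thickness t = h · cos(dip) = 99 × cos 43°
t = 99 × 0.7314 = 72.404 m

72.4 m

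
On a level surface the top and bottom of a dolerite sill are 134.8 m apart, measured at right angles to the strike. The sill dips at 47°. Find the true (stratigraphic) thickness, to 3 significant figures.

True thickness t = w · sin(dip) = 134.8 × sin 47°
t = 134.8 × 0.7314 = 98.586 m

98.6 m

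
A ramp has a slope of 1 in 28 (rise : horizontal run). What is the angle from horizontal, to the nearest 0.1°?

2.0°

tan θ = 1/28 = 0.0357
θ = arctan(0.0357) = 2.05°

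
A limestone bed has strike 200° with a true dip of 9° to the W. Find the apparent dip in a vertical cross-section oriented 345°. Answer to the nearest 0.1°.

The strike is 200° and the section trends 345°; the acute angle between them is β = 35°.
tan α = tan 9° × sin 35° = 0.1584 × 0.5736 = 0.0908
α = arctan(0.0908) = 5.19°

5.2°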